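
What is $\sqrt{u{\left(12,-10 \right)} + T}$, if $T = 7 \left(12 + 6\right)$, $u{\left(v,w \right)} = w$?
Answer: $2 \sqrt{29} \approx 10.77$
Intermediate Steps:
$T = 126$ ($T = 7 \cdot 18 = 126$)
$\sqrt{u{\left(12,-10 \right)} + T} = \sqrt{-10 + 126} = \sqrt{116} = 2 \sqrt{29}$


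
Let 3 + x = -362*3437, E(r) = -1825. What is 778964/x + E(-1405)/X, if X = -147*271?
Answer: -28760929343/49565075889 ≈ -0.58027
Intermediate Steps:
X = -39837 (X = -49*813 = -39837)
x = -1244197 (x = -3 - 362*3437 = -3 - 1244194 = -1244197)
778964/x + E(-1405)/X = 778964/(-1244197) - 1825/(-39837) = 778964*(-1/1244197) - 1825*(-1/39837) = -778964/1244197 + 1825/39837 = -28760929343/49565075889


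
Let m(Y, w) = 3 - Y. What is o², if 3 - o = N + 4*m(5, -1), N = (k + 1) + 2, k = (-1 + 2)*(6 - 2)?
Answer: 16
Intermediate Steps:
k = 4 (k = 1*4 = 4)
N = 7 (N = (4 + 1) + 2 = 5 + 2 = 7)
o = 4 (o = 3 - (7 + 4*(3 - 1*5)) = 3 - (7 + 4*(3 - 5)) = 3 - (7 + 4*(-2)) = 3 - (7 - 8) = 3 - 1*(-1) = 3 + 1 = 4)
o² = 4² = 16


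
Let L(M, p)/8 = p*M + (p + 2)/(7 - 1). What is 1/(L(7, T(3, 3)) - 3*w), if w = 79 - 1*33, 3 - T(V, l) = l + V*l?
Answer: -3/1954 ≈ -0.0015353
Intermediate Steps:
T(V, l) = 3 - l - V*l (T(V, l) = 3 - (l + V*l) = 3 + (-l - V*l) = 3 - l - V*l)
w = 46 (w = 79 - 33 = 46)
L(M, p) = 8/3 + 4*p/3 + 8*M*p (L(M, p) = 8*(p*M + (p + 2)/(7 - 1)) = 8*(M*p + (2 + p)/6) = 8*(M*p + (2 + p)*(⅙)) = 8*(M*p + (⅓ + p/6)) = 8*(⅓ + p/6 + M*p) = 8/3 + 4*p/3 + 8*M*p)
1/(L(7, T(3, 3)) - 3*w) = 1/((8/3 + 4*(3 - 1*3 - 1*3*3)/3 + 8*7*(3 - 1*3 - 1*3*3)) - 3*46) = 1/((8/3 + 4*(3 - 3 - 9)/3 + 8*7*(3 - 3 - 9)) - 138) = 1/((8/3 + (4/3)*(-9) + 8*7*(-9)) - 138) = 1/((8/3 - 12 - 504) - 138) = 1/(-1540/3 - 138) = 1/(-1954/3) = -3/1954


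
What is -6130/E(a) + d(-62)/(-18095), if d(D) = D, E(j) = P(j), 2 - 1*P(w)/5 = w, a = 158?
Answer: 11097071/1411410 ≈ 7.8624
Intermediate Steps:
P(w) = 10 - 5*w
E(j) = 10 - 5*j
-6130/E(a) + d(-62)/(-18095) = -6130/(10 - 5*158) - 62/(-18095) = -6130/(10 - 790) - 62*(-1/18095) = -6130/(-780) + 62/18095 = -6130*(-1/780) + 62/18095 = 613/78 + 62/18095 = 11097071/1411410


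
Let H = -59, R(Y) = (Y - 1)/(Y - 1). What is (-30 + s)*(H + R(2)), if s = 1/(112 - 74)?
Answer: 33031/19 ≈ 1738.5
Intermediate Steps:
R(Y) = 1 (R(Y) = (-1 + Y)/(-1 + Y) = 1)
s = 1/38 ≈ 0.026316
(-30 + s)*(H + R(2)) = (-30 + 1/38)*(-59 + 1) = -1139/38*(-58) = 33031/19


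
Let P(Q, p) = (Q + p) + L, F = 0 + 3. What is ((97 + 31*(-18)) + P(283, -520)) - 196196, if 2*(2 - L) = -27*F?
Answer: -393703/2 ≈ -1.9685e+5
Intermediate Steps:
F = 3
L = 85/2 (L = 2 - (-27)*3/2 = 2 - ½*(-81) = 2 + 81/2 = 85/2 ≈ 42.500)
P(Q, p) = 85/2 + Q + p (P(Q, p) = (Q + p) + 85/2 = 85/2 + Q + p)
((97 + 31*(-18)) + P(283, -520)) - 196196 = ((97 + 31*(-18)) + (85/2 + 283 - 520)) - 196196 = ((97 - 558) - 389/2) - 196196 = (-461 - 389/2) - 196196 = -1311/2 - 196196 = -393703/2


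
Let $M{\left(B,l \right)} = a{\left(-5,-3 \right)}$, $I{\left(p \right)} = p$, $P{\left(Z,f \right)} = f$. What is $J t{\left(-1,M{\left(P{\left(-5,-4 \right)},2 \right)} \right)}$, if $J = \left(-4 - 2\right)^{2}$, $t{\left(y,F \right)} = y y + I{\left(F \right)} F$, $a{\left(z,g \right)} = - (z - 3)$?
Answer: $2340$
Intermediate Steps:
$a{\left(z,g \right)} = 3 - z$ ($a{\left(z,g \right)} = - (z - 3) = - (-3 + z) = 3 - z$)
$M{\left(B,l \right)} = 8$ ($M{\left(B,l \right)} = 3 - -5 = 3 + 5 = 8$)
$t{\left(y,F \right)} = F^{2} + y^{2}$ ($t{\left(y,F \right)} = y y + F F = y^{2} + F^{2} = F^{2} + y^{2}$)
$J = 36$ ($J = \left(-6\right)^{2} = 36$)
$J t{\left(-1,M{\left(P{\left(-5,-4 \right)},2 \right)} \right)} = 36 \left(8^{2} + \left(-1\right)^{2}\right) = 36 \left(64 + 1\right) = 36 \cdot 65 = 2340$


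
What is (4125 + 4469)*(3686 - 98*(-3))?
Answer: 34204120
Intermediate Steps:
(4125 + 4469)*(3686 - 98*(-3)) = 8594*(3686 + 294) = 8594*3980 = 34204120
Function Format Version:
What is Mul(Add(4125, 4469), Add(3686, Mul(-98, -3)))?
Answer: 34204120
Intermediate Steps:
Mul(Add(4125, 4469), Add(3686, Mul(-98, -3))) = Mul(8594, Add(3686, 294)) = Mul(8594, 3980) = 34204120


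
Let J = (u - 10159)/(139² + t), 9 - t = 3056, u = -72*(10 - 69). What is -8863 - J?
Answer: -144230551/16274 ≈ -8862.6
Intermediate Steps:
u = 4248 (u = -72*(-59) = 4248)
t = -3047 (t = 9 - 1*3056 = 9 - 3056 = -3047)
J = -5911/16274 (J = (4248 - 10159)/(139² - 3047) = -5911/(19321 - 3047) = -5911/16274 ≈ -0.36322)
-8863 - J = -8863 - 1*(-5911/16274) = -8863 + 5911/16274 = -144230551/16274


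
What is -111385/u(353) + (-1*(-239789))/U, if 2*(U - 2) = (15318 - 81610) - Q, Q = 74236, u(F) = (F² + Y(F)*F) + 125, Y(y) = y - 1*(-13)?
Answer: -34358116609/8920885092 ≈ -3.8514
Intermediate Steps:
Y(y) = 13 + y (Y(y) = y + 13 = 13 + y)
u(F) = 125 + F² + F*(13 + F) (u(F) = (F² + (13 + F)*F) + 125 = (F² + F*(13 + F)) + 125 = 125 + F² + F*(13 + F))
U = -70262 (U = 2 + ((15318 - 81610) - 1*74236)/2 = 2 + (-66292 - 74236)/2 = 2 + (½)*(-140528) = 2 - 70264 = -70262)
-111385/u(353) + (-1*(-239789))/U = -111385/(125 + 353² + 353*(13 + 353)) - 1*(-239789)/(-70262) = -111385/(125 + 124609 + 353*366) + 239789*(-1/70262) = -111385/(125 + 124609 + 129198) - 239789/70262 = -111385/253932 - 239789/70262 = -34358116609/8920885092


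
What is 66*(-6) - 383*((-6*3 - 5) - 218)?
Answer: 91907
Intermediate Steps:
66*(-6) - 383*((-6*3 - 5) - 218) = -396 - 383*((-18 - 5) - 218) = -396 - 383*(-23 - 218) = -396 - 383*(-241) = -396 + 92303 = 91907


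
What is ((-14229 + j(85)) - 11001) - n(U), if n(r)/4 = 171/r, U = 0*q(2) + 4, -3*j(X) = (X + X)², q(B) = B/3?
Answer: -105103/3 ≈ -35034.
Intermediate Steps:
q(B) = B/3 (q(B) = B*(⅓) = B/3)
j(X) = -4*X²/3 (j(X) = -(X + X)²/3 = -4*X²/3)
U = 4 (U = 0*((⅓)*2) + 4 = 0*(⅔) + 4 = 0 + 4 = 4)
n(r) = 684/r (n(r) = 4*(171/r) = 684/r)
((-14229 + j(85)) - 11001) - n(U) = ((-14229 - 4/3*85²) - 11001) - 684/4 = ((-14229 - 4/3*7225) - 11001) - 684/4 = ((-14229 - 28900/3) - 11001) - 1*171 = (-71587/3 - 11001) - 171 = -104590/3 - 171 = -105103/3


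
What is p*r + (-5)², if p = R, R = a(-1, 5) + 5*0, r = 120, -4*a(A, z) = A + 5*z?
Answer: -695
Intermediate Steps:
a(A, z) = -5*z/4 - A/4 (a(A, z) = -(A + 5*z)/4 = -5*z/4 - A/4)
R = -6 (R = (-5/4*5 - ¼*(-1)) + 5*0 = (-25/4 + ¼) + 0 = -6 + 0 = -6)
p = -6
p*r + (-5)² = -6*120 + (-5)² = -720 + 25 = -695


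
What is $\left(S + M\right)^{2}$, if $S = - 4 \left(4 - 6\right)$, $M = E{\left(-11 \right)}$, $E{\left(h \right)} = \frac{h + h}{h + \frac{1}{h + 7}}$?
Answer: $\frac{200704}{2025} \approx 99.113$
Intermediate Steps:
$E{\left(h \right)} = \frac{2 h}{h + \frac{1}{7 + h}}$
$M = \frac{88}{45}$ ($M = 2 \left(-11\right) \frac{1}{1 + \left(-11\right)^{2} + 7 \left(-11\right)} \left(7 - 11\right) = 2 \left(-11\right) \frac{1}{1 + 121 - 77} \left(-4\right) = 2 \left(-11\right) \frac{1}{45} \left(-4\right) = \frac{88}{45} \approx 1.9556$)
$S = 8$ ($S = \left(-4\right) \left(-2\right) = 8$)
$\left(S + M\right)^{2} = \left(8 + \frac{88}{45}\right)^{2} = \left(\frac{448}{45}\right)^{2} = \frac{200704}{2025}$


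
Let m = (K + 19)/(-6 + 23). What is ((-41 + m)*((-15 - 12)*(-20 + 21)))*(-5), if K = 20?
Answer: -88830/17 ≈ -5225.3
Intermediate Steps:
m = 39/17 (m = (20 + 19)/(-6 + 23) = 39/17 ≈ 2.2941)
((-41 + m)*((-15 - 12)*(-20 + 21)))*(-5) = ((-41 + 39/17)*((-15 - 12)*(-20 + 21)))*(-5) = -(-17766)/17*(-5) = -658/17*(-27)*(-5) = (17766/17)*(-5) = -88830/17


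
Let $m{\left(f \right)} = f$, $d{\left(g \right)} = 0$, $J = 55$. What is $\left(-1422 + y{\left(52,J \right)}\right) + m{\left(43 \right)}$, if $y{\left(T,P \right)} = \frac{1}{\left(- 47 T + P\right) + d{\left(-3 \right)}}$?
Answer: $- \frac{3294432}{2389} \approx -1379.0$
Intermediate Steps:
$y{\left(T,P \right)} = \frac{1}{P - 47 T}$ ($y{\left(T,P \right)} = \frac{1}{\left(- 47 T + P\right) + 0} = \frac{1}{\left(P - 47 T\right) + 0} = \frac{1}{P - 47 T}$)
$\left(-1422 + y{\left(52,J \right)}\right) + m{\left(43 \right)} = \left(-1422 + \frac{1}{55 - 2444}\right) + 43 = \left(-1422 + \frac{1}{-2389}\right) + 43 = \left(-1422 - \frac{1}{2389}\right) + 43 = - \frac{3397159}{2389} + 43 = - \frac{3294432}{2389}$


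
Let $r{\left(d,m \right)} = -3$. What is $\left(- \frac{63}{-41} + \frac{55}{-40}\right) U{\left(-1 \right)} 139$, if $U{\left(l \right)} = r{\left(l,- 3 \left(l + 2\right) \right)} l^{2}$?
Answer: $- \frac{22101}{328} \approx -67.381$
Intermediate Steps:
$U{\left(l \right)} = - 3 l^{2}$
$\left(- \frac{63}{-41} + \frac{55}{-40}\right) U{\left(-1 \right)} 139 = \left(- \frac{63}{-41} + \frac{55}{-40}\right) \left(- 3 \left(-1\right)^{2}\right) 139 = \left(\left(-63\right) \left(- \frac{1}{41}\right) + 55 \left(- \frac{1}{40}\right)\right) \left(\left(-3\right) 1\right) 139 = \left(\frac{63}{41} - \frac{11}{8}\right) \left(-3\right) 139 = \frac{53}{328} \left(-3\right) 139 = \left(- \frac{159}{328}\right) 139 = - \frac{22101}{328}$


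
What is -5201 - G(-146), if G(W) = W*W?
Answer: -26517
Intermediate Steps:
G(W) = W²
-5201 - G(-146) = -5201 - 1*(-146)² = -5201 - 1*21316 = -5201 - 21316 = -26517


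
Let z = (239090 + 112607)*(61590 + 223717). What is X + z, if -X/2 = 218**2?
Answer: 100341520931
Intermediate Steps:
z = 100341615979 (z = 351697*285307 = 100341615979)
X = -95048 (X = -2*218**2 = -2*47524 = -95048)
X + z = -95048 + 100341615979 = 100341520931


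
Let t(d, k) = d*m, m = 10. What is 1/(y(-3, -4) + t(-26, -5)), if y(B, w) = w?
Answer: -1/264 ≈ -0.0037879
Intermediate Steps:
t(d, k) = 10*d (t(d, k) = d*10 = 10*d)
1/(y(-3, -4) + t(-26, -5)) = 1/(-4 + 10*(-26)) = 1/(-4 - 260) = 1/(-264) = -1/264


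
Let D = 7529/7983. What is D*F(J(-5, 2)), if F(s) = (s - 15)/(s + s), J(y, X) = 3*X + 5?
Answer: -15058/87813 ≈ -0.17148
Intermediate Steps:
J(y, X) = 5 + 3*X
F(s) = (-15 + s)/(2*s) (F(s) = (-15 + s)/((2*s)) = (-15 + s)*(1/(2*s)) = (-15 + s)/(2*s))
D = 7529/7983 (D = 7529*(1/7983) = 7529/7983 ≈ 0.94313)
D*F(J(-5, 2)) = 7529*((-15 + (5 + 3*2))/(2*(5 + 3*2)))/7983 = 7529*((-15 + (5 + 6))/(2*(5 + 6)))/7983 = 7529*((½)*(-15 + 11)/11)/7983 = 7529*((½)*(1/11)*(-4))/7983 = (7529/7983)*(-2/11) = -15058/87813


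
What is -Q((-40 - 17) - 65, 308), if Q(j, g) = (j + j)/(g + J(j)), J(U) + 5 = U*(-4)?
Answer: 244/791 ≈ 0.30847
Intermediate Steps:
J(U) = -5 - 4*U (J(U) = -5 + U*(-4) = -5 - 4*U)
Q(j, g) = 2*j/(-5 + g - 4*j) (Q(j, g) = (j + j)/(g + (-5 - 4*j)) = (2*j)/(-5 + g - 4*j) = 2*j/(-5 + g - 4*j))
-Q((-40 - 17) - 65, 308) = -2*((-40 - 17) - 65)/(-5 + 308 - 4*((-40 - 17) - 65)) = -2*(-57 - 65)/(-5 + 308 - 4*(-57 - 65)) = -2*(-122)/(-5 + 308 - 4*(-122)) = -2*(-122)/(-5 + 308 + 488) = -2*(-122)/791 = -1*(-244/791) = 244/791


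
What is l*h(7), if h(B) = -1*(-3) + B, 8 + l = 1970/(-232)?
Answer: -9565/58 ≈ -164.91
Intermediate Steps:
l = -1913/116 (l = -8 + 1970/(-232) = -8 + 1970*(-1/232) = -8 - 985/116 = -1913/116 ≈ -16.491)
h(B) = 3 + B
l*h(7) = -1913*(3 + 7)/116 = -1913/116*10 = -9565/58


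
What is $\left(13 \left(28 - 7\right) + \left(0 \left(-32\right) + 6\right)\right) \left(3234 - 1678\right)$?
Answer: $434124$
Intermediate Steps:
$\left(13 \left(28 - 7\right) + \left(0 \left(-32\right) + 6\right)\right) \left(3234 - 1678\right) = \left(13 \cdot 21 + \left(0 + 6\right)\right) 1556 = \left(273 + 6\right) 1556 = 279 \cdot 1556 = 434124$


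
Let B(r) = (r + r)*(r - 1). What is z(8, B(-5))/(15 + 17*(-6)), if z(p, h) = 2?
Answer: -2/87 ≈ -0.022988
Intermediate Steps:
B(r) = 2*r*(-1 + r) (B(r) = (2*r)*(-1 + r) = 2*r*(-1 + r))
z(8, B(-5))/(15 + 17*(-6)) = 2/(15 + 17*(-6)) = 2/(15 - 102) = 2/(-87) = 2*(-1/87) = -2/87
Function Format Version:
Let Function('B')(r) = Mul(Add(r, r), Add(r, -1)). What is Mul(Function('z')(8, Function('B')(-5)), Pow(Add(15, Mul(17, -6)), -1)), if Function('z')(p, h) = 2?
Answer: Rational(-2, 87) ≈ -0.022988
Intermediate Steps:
Function('B')(r) = Mul(2, r, Add(-1, r)) (Function('B')(r) = Mul(Mul(2, r), Add(-1, r)) = Mul(2, r, Add(-1, r)))
Mul(Function('z')(8, Function('B')(-5)), Pow(Add(15, Mul(17, -6)), -1)) = Mul(2, Pow(Add(15, Mul(17, -6)), -1)) = Mul(2, Pow(Add(15, -102), -1)) = Mul(2, Pow(-87, -1)) = Mul(2, Rational(-1, 87)) = Rational(-2, 87)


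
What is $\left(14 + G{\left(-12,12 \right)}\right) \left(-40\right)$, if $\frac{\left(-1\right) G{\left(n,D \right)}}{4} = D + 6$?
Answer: $2320$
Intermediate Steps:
$G{\left(n,D \right)} = -24 - 4 D$ ($G{\left(n,D \right)} = - 4 \left(D + 6\right) = - 4 \left(6 + D\right) = -24 - 4 D$)
$\left(14 + G{\left(-12,12 \right)}\right) \left(-40\right) = \left(14 - 72\right) \left(-40\right) = \left(-58\right) \left(-40\right) = 2320$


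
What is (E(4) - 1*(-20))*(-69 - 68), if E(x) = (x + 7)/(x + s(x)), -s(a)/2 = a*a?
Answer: -75213/28 ≈ -2686.2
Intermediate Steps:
s(a) = -2*a**2 (s(a) = -2*a*a = -2*a**2)
E(x) = (7 + x)/(x - 2*x**2) (E(x) = (x + 7)/(x - 2*x**2) = (7 + x)/(x - 2*x**2))
(E(4) - 1*(-20))*(-69 - 68) = ((-7 - 1*4)/(4*(-1 + 2*4)) - 1*(-20))*(-69 - 68) = ((-7 - 4)/(4*(-1 + 8)) + 20)*(-137) = ((1/4)*(-11)/7 + 20)*(-137) = ((1/4)*(1/7)*(-11) + 20)*(-137) = (-11/28 + 20)*(-137) = (549/28)*(-137) = -75213/28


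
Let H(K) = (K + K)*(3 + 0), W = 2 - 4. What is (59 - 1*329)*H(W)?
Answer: 3240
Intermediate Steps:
W = -2
H(K) = 6*K (H(K) = (2*K)*3 = 6*K)
(59 - 1*329)*H(W) = (59 - 1*329)*(6*(-2)) = (59 - 329)*(-12) = -270*(-12) = 3240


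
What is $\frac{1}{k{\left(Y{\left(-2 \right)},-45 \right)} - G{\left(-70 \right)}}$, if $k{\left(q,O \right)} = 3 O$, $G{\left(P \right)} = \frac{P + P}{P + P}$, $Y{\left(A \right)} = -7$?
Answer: $- \frac{1}{136} \approx -0.0073529$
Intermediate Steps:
$G{\left(P \right)} = 1$ ($G{\left(P \right)} = \frac{2 P}{2 P} = 2 P \frac{1}{2 P} = 1$)
$\frac{1}{k{\left(Y{\left(-2 \right)},-45 \right)} - G{\left(-70 \right)}} = \frac{1}{3 \left(-45\right) - 1} = \frac{1}{-135 - 1} = \frac{1}{-136} = - \frac{1}{136}$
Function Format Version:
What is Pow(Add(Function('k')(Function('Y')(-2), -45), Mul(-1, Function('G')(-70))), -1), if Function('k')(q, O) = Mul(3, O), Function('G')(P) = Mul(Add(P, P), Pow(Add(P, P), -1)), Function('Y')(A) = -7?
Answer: Rational(-1, 136) ≈ -0.0073529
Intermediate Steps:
Function('G')(P) = 1 (Function('G')(P) = Mul(Mul(2, P), Pow(Mul(2, P), -1)) = Mul(Mul(2, P), Mul(Rational(1, 2), Pow(P, -1))) = 1)
Pow(Add(Function('k')(Function('Y')(-2), -45), Mul(-1, Function('G')(-70))), -1) = Pow(Add(Mul(3, -45), Mul(-1, 1)), -1) = Pow(Add(-135, -1), -1) = Pow(-136, -1) = Rational(-1, 136)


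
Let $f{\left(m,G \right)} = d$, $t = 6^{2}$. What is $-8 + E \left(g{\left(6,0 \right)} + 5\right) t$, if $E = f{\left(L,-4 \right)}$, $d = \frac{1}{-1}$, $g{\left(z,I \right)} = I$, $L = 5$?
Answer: $-188$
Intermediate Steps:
$t = 36$
$d = -1$
$f{\left(m,G \right)} = -1$
$E = -1$
$-8 + E \left(g{\left(6,0 \right)} + 5\right) t = -8 - \left(0 + 5\right) 36 = -8 - 5 \cdot 36 = -8 - 180 = -188$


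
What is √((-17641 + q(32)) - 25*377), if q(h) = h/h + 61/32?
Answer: I*√1732038/8 ≈ 164.51*I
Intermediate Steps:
q(h) = 93/32 (q(h) = 1 + 61*(1/32) = 1 + 61/32 = 93/32)
√((-17641 + q(32)) - 25*377) = √((-17641 + 93/32) - 25*377) = √(-564419/32 - 9425) = √(-866019/32) = I*√1732038/8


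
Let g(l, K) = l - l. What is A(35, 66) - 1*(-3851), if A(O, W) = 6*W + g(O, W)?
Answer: 4247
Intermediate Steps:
g(l, K) = 0
A(O, W) = 6*W (A(O, W) = 6*W + 0 = 6*W)
A(35, 66) - 1*(-3851) = 6*66 - 1*(-3851) = 396 + 3851 = 4247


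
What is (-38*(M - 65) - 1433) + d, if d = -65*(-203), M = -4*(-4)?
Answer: 13624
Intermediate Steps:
M = 16
d = 13195
(-38*(M - 65) - 1433) + d = (-38*(16 - 65) - 1433) + 13195 = (-38*(-49) - 1433) + 13195 = (1862 - 1433) + 13195 = 429 + 13195 = 13624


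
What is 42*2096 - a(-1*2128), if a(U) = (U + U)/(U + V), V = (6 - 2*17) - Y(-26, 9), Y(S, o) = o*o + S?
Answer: 194634496/2211 ≈ 88030.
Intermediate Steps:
Y(S, o) = S + o² (Y(S, o) = o² + S = S + o²)
V = -83 (V = (6 - 2*17) - (-26 + 9²) = (6 - 34) - (-26 + 81) = -28 - 1*55 = -28 - 55 = -83)
a(U) = 2*U/(-83 + U) (a(U) = (U + U)/(U - 83) = (2*U)/(-83 + U) = 2*U/(-83 + U))
42*2096 - a(-1*2128) = 42*2096 - 2*(-1*2128)/(-83 - 1*2128) = 88032 - 2*(-2128)/(-83 - 2128) = 88032 - 2*(-2128)/(-2211) = 88032 - 2*(-2128)*(-1)/2211 = 88032 - 1*4256/2211 = 88032 - 4256/2211 = 194634496/2211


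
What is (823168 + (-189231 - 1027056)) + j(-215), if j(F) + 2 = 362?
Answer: -392759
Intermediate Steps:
j(F) = 360 (j(F) = -2 + 362 = 360)
(823168 + (-189231 - 1027056)) + j(-215) = (823168 + (-189231 - 1027056)) + 360 = (823168 - 1216287) + 360 = -393119 + 360 = -392759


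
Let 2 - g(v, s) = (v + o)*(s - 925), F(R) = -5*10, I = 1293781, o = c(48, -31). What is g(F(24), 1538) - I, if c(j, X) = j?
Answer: -1292553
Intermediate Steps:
o = 48
F(R) = -50
g(v, s) = 2 - (-925 + s)*(48 + v) (g(v, s) = 2 - (v + 48)*(s - 925) = 2 - (48 + v)*(-925 + s) = 2 - (-925 + s)*(48 + v))
g(F(24), 1538) - I = (44402 - 48*1538 + 925*(-50) - 1*1538*(-50)) - 1*1293781 = (44402 - 73824 - 46250 + 76900) - 1293781 = 1228 - 1293781 = -1292553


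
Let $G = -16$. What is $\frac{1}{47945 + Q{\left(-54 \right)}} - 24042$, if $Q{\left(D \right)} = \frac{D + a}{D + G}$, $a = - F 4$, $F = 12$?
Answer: $- \frac{40345505257}{1678126} \approx -24042.0$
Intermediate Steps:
$a = -48$ ($a = \left(-1\right) 12 \cdot 4 = \left(-12\right) 4 = -48$)
$Q{\left(D \right)} = \frac{-48 + D}{-16 + D}$ ($Q{\left(D \right)} = \frac{D - 48}{D - 16} = \frac{-48 + D}{-16 + D}$)
$\frac{1}{47945 + Q{\left(-54 \right)}} - 24042 = \frac{1}{47945 + \frac{-48 - 54}{-16 - 54}} - 24042 = \frac{1}{47945 + \frac{1}{-70} \left(-102\right)} - 24042 = \frac{1}{47945 - - \frac{51}{35}} - 24042 = \frac{1}{47945 + \frac{51}{35}} - 24042 = \frac{1}{\frac{1678126}{35}} - 24042 = \frac{35}{1678126} - 24042 = - \frac{40345505257}{1678126}$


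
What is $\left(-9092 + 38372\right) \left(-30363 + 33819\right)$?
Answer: $101191680$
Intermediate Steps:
$\left(-9092 + 38372\right) \left(-30363 + 33819\right) = 29280 \cdot 3456 = 101191680$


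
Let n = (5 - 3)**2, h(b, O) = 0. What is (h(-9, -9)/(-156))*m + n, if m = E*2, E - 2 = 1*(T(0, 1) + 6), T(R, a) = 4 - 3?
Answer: 4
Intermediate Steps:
T(R, a) = 1
E = 9 (E = 2 + 1*(1 + 6) = 2 + 1*7 = 2 + 7 = 9)
m = 18 (m = 9*2 = 18)
n = 4 (n = 2**2 = 4)
(h(-9, -9)/(-156))*m + n = (0/(-156))*18 + 4 = (0*(-1/156))*18 + 4 = 0*18 + 4 = 0 + 4 = 4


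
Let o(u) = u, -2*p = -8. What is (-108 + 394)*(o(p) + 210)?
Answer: 61204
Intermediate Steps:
p = 4 (p = -1/2*(-8) = 4)
(-108 + 394)*(o(p) + 210) = (-108 + 394)*(4 + 210) = 286*214 = 61204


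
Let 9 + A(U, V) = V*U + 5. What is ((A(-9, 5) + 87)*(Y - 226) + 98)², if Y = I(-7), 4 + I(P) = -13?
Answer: 83466496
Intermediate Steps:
A(U, V) = -4 + U*V (A(U, V) = -9 + (V*U + 5) = -9 + (U*V + 5) = -9 + (5 + U*V) = -4 + U*V)
I(P) = -17 (I(P) = -4 - 13 = -17)
Y = -17
((A(-9, 5) + 87)*(Y - 226) + 98)² = (((-4 - 9*5) + 87)*(-17 - 226) + 98)² = (((-4 - 45) + 87)*(-243) + 98)² = ((-49 + 87)*(-243) + 98)² = (38*(-243) + 98)² = (-9234 + 98)² = (-9136)² = 83466496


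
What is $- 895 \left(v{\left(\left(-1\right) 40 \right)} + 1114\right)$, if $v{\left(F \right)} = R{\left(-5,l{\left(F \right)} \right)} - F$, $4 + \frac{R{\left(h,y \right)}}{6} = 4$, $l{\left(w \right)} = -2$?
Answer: $-1032830$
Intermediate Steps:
$R{\left(h,y \right)} = 0$ ($R{\left(h,y \right)} = -24 + 6 \cdot 4 = -24 + 24 = 0$)
$v{\left(F \right)} = - F$ ($v{\left(F \right)} = 0 - F = - F$)
$- 895 \left(v{\left(\left(-1\right) 40 \right)} + 1114\right) = - 895 \left(- \left(-1\right) 40 + 1114\right) = - 895 \left(\left(-1\right) \left(-40\right) + 1114\right) = - 895 \left(40 + 1114\right) = \left(-895\right) 1154 = -1032830$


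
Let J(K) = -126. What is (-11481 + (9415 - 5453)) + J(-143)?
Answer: -7645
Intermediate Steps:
(-11481 + (9415 - 5453)) + J(-143) = (-11481 + (9415 - 5453)) - 126 = (-11481 + 3962) - 126 = -7519 - 126 = -7645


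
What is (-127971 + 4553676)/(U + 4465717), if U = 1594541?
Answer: 163915/224454 ≈ 0.73028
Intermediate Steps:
(-127971 + 4553676)/(U + 4465717) = (-127971 + 4553676)/(1594541 + 4465717) = 4425705/6060258 = 4425705*(1/6060258) = 163915/224454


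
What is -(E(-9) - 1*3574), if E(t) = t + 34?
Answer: 3549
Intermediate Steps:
E(t) = 34 + t
-(E(-9) - 1*3574) = -((34 - 9) - 1*3574) = -(25 - 3574) = -1*(-3549) = 3549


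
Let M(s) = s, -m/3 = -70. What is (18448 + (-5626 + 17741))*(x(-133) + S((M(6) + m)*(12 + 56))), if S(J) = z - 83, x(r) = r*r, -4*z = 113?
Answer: 2148915093/4 ≈ 5.3723e+8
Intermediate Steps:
m = 210 (m = -3*(-70) = 210)
z = -113/4 (z = -¼*113 = -113/4 ≈ -28.250)
x(r) = r²
S(J) = -445/4 (S(J) = -113/4 - 83 = -445/4)
(18448 + (-5626 + 17741))*(x(-133) + S((M(6) + m)*(12 + 56))) = (18448 + (-5626 + 17741))*((-133)² - 445/4) = (18448 + 12115)*(17689 - 445/4) = 30563*(70311/4) = 2148915093/4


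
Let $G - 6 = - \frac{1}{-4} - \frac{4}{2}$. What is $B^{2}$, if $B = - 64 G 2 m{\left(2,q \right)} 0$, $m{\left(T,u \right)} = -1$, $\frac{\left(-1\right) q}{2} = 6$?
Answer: $0$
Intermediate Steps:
$q = -12$ ($q = \left(-2\right) 6 = -12$)
$G = \frac{17}{4}$ ($G = 6 - \left(- \frac{1}{4} + 2\right) = 6 - \frac{7}{4} = \frac{17}{4} \approx 4.25$)
$B = 0$ ($B = - 64 \cdot \frac{17}{4} \cdot 2 \left(\left(-1\right) 0\right) = - 64 \cdot \frac{17}{2} \cdot 0 = \left(-64\right) 0 = 0$)
$B^{2} = 0^{2} = 0$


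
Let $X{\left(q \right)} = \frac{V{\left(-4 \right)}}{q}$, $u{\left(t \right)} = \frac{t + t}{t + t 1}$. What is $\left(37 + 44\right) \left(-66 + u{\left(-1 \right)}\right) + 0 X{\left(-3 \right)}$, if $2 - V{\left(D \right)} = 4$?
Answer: $-5265$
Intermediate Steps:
$V{\left(D \right)} = -2$ ($V{\left(D \right)} = 2 - 4 = -2$)
$u{\left(t \right)} = 1$ ($u{\left(t \right)} = \frac{2 t}{t + t} = \frac{2 t}{2 t} = 2 t \frac{1}{2 t} = 1$)
$X{\left(q \right)} = - \frac{2}{q}$
$\left(37 + 44\right) \left(-66 + u{\left(-1 \right)}\right) + 0 X{\left(-3 \right)} = \left(37 + 44\right) \left(-66 + 1\right) + 0 \left(- \frac{2}{-3}\right) = 81 \left(-65\right) + 0 \left(\left(-2\right) \left(- \frac{1}{3}\right)\right) = -5265 + 0 \cdot \frac{2}{3} = -5265 + 0 = -5265$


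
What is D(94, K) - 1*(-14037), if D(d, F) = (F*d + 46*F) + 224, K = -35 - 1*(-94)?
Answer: 22521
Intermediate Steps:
K = 59 (K = -35 + 94 = 59)
D(d, F) = 224 + 46*F + F*d (D(d, F) = (46*F + F*d) + 224 = 224 + 46*F + F*d)
D(94, K) - 1*(-14037) = (224 + 46*59 + 59*94) - 1*(-14037) = (224 + 2714 + 5546) + 14037 = 8484 + 14037 = 22521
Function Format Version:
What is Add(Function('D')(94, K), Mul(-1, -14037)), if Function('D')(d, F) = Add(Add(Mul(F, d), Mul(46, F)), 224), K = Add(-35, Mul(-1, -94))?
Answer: 22521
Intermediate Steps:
K = 59 (K = Add(-35, 94) = 59)
Function('D')(d, F) = Add(224, Mul(46, F), Mul(F, d)) (Function('D')(d, F) = Add(Add(Mul(46, F), Mul(F, d)), 224) = Add(224, Mul(46, F), Mul(F, d)))
Add(Function('D')(94, K), Mul(-1, -14037)) = Add(Add(224, Mul(46, 59), Mul(59, 94)), Mul(-1, -14037)) = Add(Add(224, 2714, 5546), 14037) = Add(8484, 14037) = 22521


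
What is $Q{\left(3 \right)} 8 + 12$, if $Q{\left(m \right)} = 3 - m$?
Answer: $12$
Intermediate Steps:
$Q{\left(3 \right)} 8 + 12 = \left(3 - 3\right) 8 + 12 = 0 \cdot 8 + 12 = 0 + 12 = 12$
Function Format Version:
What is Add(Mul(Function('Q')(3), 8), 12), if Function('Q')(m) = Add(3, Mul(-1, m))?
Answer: 12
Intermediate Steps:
Add(Mul(Function('Q')(3), 8), 12) = Add(Mul(Add(3, Mul(-1, 3)), 8), 12) = Add(Mul(Add(3, -3), 8), 12) = Add(Mul(0, 8), 12) = Add(0, 12) = 12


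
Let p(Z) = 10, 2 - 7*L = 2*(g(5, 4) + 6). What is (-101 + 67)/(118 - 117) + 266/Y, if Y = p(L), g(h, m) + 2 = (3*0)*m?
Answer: -37/5 ≈ -7.4000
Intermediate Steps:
g(h, m) = -2 (g(h, m) = -2 + (3*0)*m = -2 + 0*m = -2 + 0 = -2)
L = -6/7 (L = 2/7 - 2*(-2 + 6)/7 = 2/7 - 2*4/7 = 2/7 - ⅐*8 = 2/7 - 8/7 = -6/7 ≈ -0.85714)
Y = 10
(-101 + 67)/(118 - 117) + 266/Y = (-101 + 67)/(118 - 117) + 266/10 = -34/1 + 266*(⅒) = -34*1 + 133/5 = -34 + 133/5 = -37/5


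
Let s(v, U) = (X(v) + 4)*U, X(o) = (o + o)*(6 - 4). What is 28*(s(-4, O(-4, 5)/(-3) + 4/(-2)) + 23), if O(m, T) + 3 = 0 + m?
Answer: 532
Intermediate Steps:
O(m, T) = -3 + m (O(m, T) = -3 + (0 + m) = -3 + m)
X(o) = 4*o (X(o) = (2*o)*2 = 4*o)
s(v, U) = U*(4 + 4*v) (s(v, U) = (4*v + 4)*U = (4 + 4*v)*U = U*(4 + 4*v))
28*(s(-4, O(-4, 5)/(-3) + 4/(-2)) + 23) = 28*(4*((-3 - 4)/(-3) + 4/(-2))*(1 - 4) + 23) = 28*(4*(-7*(-⅓) + 4*(-½))*(-3) + 23) = 28*(4*(7/3 - 2)*(-3) + 23) = 28*(4*(⅓)*(-3) + 23) = 28*(-4 + 23) = 28*19 = 532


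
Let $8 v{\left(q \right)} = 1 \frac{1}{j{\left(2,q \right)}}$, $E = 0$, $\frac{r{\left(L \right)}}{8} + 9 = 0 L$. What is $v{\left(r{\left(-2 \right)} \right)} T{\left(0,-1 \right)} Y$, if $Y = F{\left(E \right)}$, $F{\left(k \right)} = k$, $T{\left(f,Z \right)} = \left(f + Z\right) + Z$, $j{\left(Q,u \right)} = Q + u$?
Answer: $0$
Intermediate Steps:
$r{\left(L \right)} = -72$ ($r{\left(L \right)} = -72 + 8 \cdot 0 L = -72 + 8 \cdot 0 = -72 + 0 = -72$)
$T{\left(f,Z \right)} = f + 2 Z$ ($T{\left(f,Z \right)} = \left(Z + f\right) + Z = f + 2 Z$)
$v{\left(q \right)} = \frac{1}{8 \left(2 + q\right)}$ ($v{\left(q \right)} = \frac{1 \frac{1}{2 + q}}{8} = \frac{1}{8 \left(2 + q\right)}$)
$Y = 0$
$v{\left(r{\left(-2 \right)} \right)} T{\left(0,-1 \right)} Y = \frac{1}{8 \left(2 - 72\right)} \left(0 + 2 \left(-1\right)\right) 0 = \frac{1}{8 \left(-70\right)} \left(0 - 2\right) 0 = \frac{1}{8} \left(- \frac{1}{70}\right) \left(-2\right) 0 = \left(- \frac{1}{560}\right) \left(-2\right) 0 = \frac{1}{280} \cdot 0 = 0$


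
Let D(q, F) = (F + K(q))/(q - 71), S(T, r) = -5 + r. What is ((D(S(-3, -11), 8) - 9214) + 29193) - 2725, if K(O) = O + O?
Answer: 500374/29 ≈ 17254.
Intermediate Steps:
K(O) = 2*O
D(q, F) = (F + 2*q)/(-71 + q) (D(q, F) = (F + 2*q)/(q - 71) = (F + 2*q)/(-71 + q))
((D(S(-3, -11), 8) - 9214) + 29193) - 2725 = (((8 + 2*(-5 - 11))/(-71 + (-5 - 11)) - 9214) + 29193) - 2725 = (((8 + 2*(-16))/(-71 - 16) - 9214) + 29193) - 2725 = (((8 - 32)/(-87) - 9214) + 29193) - 2725 = ((-1/87*(-24) - 9214) + 29193) - 2725 = ((8/29 - 9214) + 29193) - 2725 = (-267198/29 + 29193) - 2725 = 579399/29 - 2725 = 500374/29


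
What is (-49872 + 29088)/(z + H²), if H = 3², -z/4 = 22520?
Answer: 20784/89999 ≈ 0.23094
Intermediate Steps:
z = -90080 (z = -4*22520 = -90080)
H = 9
(-49872 + 29088)/(z + H²) = (-49872 + 29088)/(-90080 + 9²) = -20784/(-90080 + 81) = -20784/(-89999) = -20784*(-1/89999) = 20784/89999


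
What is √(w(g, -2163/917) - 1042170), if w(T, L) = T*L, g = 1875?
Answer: I*√17960577495/131 ≈ 1023.0*I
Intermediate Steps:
w(T, L) = L*T
√(w(g, -2163/917) - 1042170) = √(-2163/917*1875 - 1042170) = √(-2163*1/917*1875 - 1042170) = √(-309/131*1875 - 1042170) = √(-579375/131 - 1042170) = √(-137103645/131) = I*√17960577495/131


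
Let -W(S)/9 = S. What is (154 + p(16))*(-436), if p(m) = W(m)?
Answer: -4360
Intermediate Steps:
W(S) = -9*S
p(m) = -9*m
(154 + p(16))*(-436) = (154 - 9*16)*(-436) = (154 - 144)*(-436) = 10*(-436) = -4360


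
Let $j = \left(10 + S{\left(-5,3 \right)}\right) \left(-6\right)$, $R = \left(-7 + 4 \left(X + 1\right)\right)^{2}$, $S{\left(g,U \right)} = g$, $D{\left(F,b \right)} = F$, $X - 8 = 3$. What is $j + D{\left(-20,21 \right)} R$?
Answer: $-33650$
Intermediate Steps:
$X = 11$ ($X = 8 + 3 = 11$)
$R = 1681$ ($R = \left(-7 + 4 \left(11 + 1\right)\right)^{2} = \left(-7 + 4 \cdot 12\right)^{2} = \left(-7 + 48\right)^{2} = 41^{2} = 1681$)
$j = -30$ ($j = \left(10 - 5\right) \left(-6\right) = 5 \left(-6\right) = -30$)
$j + D{\left(-20,21 \right)} R = -30 - 33620 = -33650$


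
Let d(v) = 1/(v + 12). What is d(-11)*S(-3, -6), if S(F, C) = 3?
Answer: 3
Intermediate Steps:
d(v) = 1/(12 + v)
d(-11)*S(-3, -6) = 3/(12 - 11) = 3/1 = 1*3 = 3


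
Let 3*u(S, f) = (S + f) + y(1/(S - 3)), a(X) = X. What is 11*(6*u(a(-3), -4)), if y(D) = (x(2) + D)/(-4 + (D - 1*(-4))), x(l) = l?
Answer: -396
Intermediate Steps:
y(D) = (2 + D)/D (y(D) = (2 + D)/(-4 + (D - 1*(-4))) = (2 + D)/(-4 + (D + 4)) = (2 + D)/(-4 + (4 + D)) = (2 + D)/D)
u(S, f) = S/3 + f/3 + (-3 + S)*(2 + 1/(-3 + S))/3 (u(S, f) = ((S + f) + (2 + 1/(S - 3))/(1/(S - 3)))/3 = ((S + f) + (2 + 1/(-3 + S))/(1/(-3 + S)))/3 = ((S + f) + (-3 + S)*(2 + 1/(-3 + S)))/3 = (S + f + (-3 + S)*(2 + 1/(-3 + S)))/3 = S/3 + f/3 + (-3 + S)*(2 + 1/(-3 + S))/3)
11*(6*u(a(-3), -4)) = 11*(6*(-5/3 - 3 + (⅓)*(-4))) = 11*(6*(-5/3 - 3 - 4/3)) = 11*(6*(-6)) = 11*(-36) = -396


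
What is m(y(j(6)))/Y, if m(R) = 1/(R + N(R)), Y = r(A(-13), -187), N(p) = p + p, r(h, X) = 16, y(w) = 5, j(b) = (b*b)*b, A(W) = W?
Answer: 1/240 ≈ 0.0041667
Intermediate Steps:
j(b) = b³ (j(b) = b²*b = b³)
N(p) = 2*p
Y = 16
m(R) = 1/(3*R) (m(R) = 1/(R + 2*R) = 1/(3*R))
m(y(j(6)))/Y = ((⅓)/5)/16 = ((⅓)*(⅕))*(1/16) = (1/15)*(1/16) = 1/240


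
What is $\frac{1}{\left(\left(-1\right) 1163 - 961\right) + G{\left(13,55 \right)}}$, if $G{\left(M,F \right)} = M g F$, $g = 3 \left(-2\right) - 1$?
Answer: $- \frac{1}{7129} \approx -0.00014027$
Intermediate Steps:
$g = -7$ ($g = -6 - 1 = -7$)
$G{\left(M,F \right)} = - 7 F M$ ($G{\left(M,F \right)} = M \left(-7\right) F = - 7 M F = - 7 F M$)
$\frac{1}{\left(\left(-1\right) 1163 - 961\right) + G{\left(13,55 \right)}} = \frac{1}{\left(\left(-1\right) 1163 - 961\right) - 385 \cdot 13} = \frac{1}{\left(-1163 - 961\right) - 5005} = \frac{1}{-2124 - 5005} = \frac{1}{-7129} = - \frac{1}{7129}$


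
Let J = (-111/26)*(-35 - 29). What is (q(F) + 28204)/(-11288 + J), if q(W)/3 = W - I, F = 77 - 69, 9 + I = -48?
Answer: -52741/20456 ≈ -2.5783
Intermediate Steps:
I = -57 (I = -9 - 48 = -57)
F = 8
q(W) = 171 + 3*W (q(W) = 3*(W - 1*(-57)) = 3*(W + 57) = 3*(57 + W) = 171 + 3*W)
J = 3552/13 (J = -111*1/26*(-64) = -111/26*(-64) = 3552/13 ≈ 273.23)
(q(F) + 28204)/(-11288 + J) = ((171 + 3*8) + 28204)/(-11288 + 3552/13) = ((171 + 24) + 28204)/(-143192/13) = (195 + 28204)*(-13/143192) = 28399*(-13/143192) = -52741/20456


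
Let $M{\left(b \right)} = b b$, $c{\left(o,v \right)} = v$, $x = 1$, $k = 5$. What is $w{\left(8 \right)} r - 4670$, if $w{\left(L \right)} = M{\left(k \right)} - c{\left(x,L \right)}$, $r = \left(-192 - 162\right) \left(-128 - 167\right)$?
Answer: $1770640$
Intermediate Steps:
$r = 104430$ ($r = \left(-354\right) \left(-295\right) = 104430$)
$M{\left(b \right)} = b^{2}$
$w{\left(L \right)} = 25 - L$ ($w{\left(L \right)} = 5^{2} - L = 25 - L$)
$w{\left(8 \right)} r - 4670 = \left(25 - 8\right) 104430 - 4670 = 17 \cdot 104430 - 4670 = 1775310 - 4670 = 1770640$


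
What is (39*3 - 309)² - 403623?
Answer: -366759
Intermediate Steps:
(39*3 - 309)² - 403623 = (117 - 309)² - 403623 = (-192)² - 403623 = 36864 - 403623 = -366759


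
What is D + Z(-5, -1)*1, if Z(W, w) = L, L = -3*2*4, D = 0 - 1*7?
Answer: -31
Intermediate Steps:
D = -7 (D = 0 - 7 = -7)
L = -24 (L = -6*4 = -24)
Z(W, w) = -24
D + Z(-5, -1)*1 = -7 - 24*1 = -7 - 24 = -31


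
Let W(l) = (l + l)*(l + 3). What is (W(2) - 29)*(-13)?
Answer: 117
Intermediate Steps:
W(l) = 2*l*(3 + l) (W(l) = (2*l)*(3 + l) = 2*l*(3 + l))
(W(2) - 29)*(-13) = (2*2*(3 + 2) - 29)*(-13) = (2*2*5 - 29)*(-13) = (20 - 29)*(-13) = -9*(-13) = 117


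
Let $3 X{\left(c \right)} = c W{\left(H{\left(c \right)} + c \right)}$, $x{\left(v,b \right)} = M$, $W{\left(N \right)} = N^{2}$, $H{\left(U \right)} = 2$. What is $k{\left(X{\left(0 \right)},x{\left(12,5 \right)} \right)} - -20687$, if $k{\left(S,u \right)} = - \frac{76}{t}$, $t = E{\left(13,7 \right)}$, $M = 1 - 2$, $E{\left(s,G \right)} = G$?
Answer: $\frac{144733}{7} \approx 20676.0$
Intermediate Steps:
$M = -1$ ($M = 1 - 2 = -1$)
$t = 7$
$x{\left(v,b \right)} = -1$
$X{\left(c \right)} = \frac{c \left(2 + c\right)^{2}}{3}$
$k{\left(S,u \right)} = - \frac{76}{7}$
$k{\left(X{\left(0 \right)},x{\left(12,5 \right)} \right)} - -20687 = - \frac{76}{7} - -20687 = - \frac{76}{7} + 20687 = \frac{144733}{7}$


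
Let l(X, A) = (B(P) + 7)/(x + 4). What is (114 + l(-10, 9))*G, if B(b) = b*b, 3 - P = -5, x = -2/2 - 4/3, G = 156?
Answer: 122148/5 ≈ 24430.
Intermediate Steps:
x = -7/3 (x = -2*½ - 4*⅓ = -1 - 4/3 = -7/3 ≈ -2.3333)
P = 8 (P = 3 - 1*(-5) = 3 + 5 = 8)
B(b) = b²
l(X, A) = 213/5 (l(X, A) = (8² + 7)/(-7/3 + 4) = (64 + 7)/(5/3) = 71*(⅗) = 213/5)
(114 + l(-10, 9))*G = (114 + 213/5)*156 = (783/5)*156 = 122148/5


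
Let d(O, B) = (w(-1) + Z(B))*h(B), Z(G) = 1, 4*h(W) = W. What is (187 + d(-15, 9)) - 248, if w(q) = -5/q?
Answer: -95/2 ≈ -47.500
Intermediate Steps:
h(W) = W/4
d(O, B) = 3*B/2 (d(O, B) = (-5/(-1) + 1)*(B/4) = (-5*(-1) + 1)*(B/4) = (5 + 1)*(B/4) = 6*(B/4) = 3*B/2)
(187 + d(-15, 9)) - 248 = (187 + (3/2)*9) - 248 = (187 + 27/2) - 248 = 401/2 - 248 = -95/2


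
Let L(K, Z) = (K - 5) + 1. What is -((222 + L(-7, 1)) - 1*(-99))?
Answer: -310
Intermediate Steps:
L(K, Z) = -4 + K (L(K, Z) = (-5 + K) + 1 = -4 + K)
-((222 + L(-7, 1)) - 1*(-99)) = -((222 + (-4 - 7)) - 1*(-99)) = -((222 - 11) + 99) = -(211 + 99) = -1*310 = -310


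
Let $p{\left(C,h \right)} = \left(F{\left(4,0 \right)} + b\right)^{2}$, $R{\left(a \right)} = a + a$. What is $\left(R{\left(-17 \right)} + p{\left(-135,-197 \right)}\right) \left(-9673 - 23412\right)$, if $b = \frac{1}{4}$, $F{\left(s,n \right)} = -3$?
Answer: $\frac{13994955}{16} \approx 8.7469 \cdot 10^{5}$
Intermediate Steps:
$R{\left(a \right)} = 2 a$
$b = \frac{1}{4} \approx 0.25$
$p{\left(C,h \right)} = \frac{121}{16}$ ($p{\left(C,h \right)} = \left(-3 + \frac{1}{4}\right)^{2} = \left(- \frac{11}{4}\right)^{2} = \frac{121}{16}$)
$\left(R{\left(-17 \right)} + p{\left(-135,-197 \right)}\right) \left(-9673 - 23412\right) = \left(2 \left(-17\right) + \frac{121}{16}\right) \left(-9673 - 23412\right) = \left(-34 + \frac{121}{16}\right) \left(-33085\right) = \left(- \frac{423}{16}\right) \left(-33085\right) = \frac{13994955}{16}$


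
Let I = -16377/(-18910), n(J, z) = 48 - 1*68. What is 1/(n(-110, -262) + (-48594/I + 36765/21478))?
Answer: -117248402/6580945445945 ≈ -1.7816e-5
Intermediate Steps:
n(J, z) = -20 (n(J, z) = 48 - 68 = -20)
I = 16377/18910 (I = -16377*(-1/18910) = 16377/18910 ≈ 0.86605)
1/(n(-110, -262) + (-48594/I + 36765/21478)) = 1/(-20 + (-48594/16377/18910 + 36765/21478)) = 1/(-20 + (-48594*18910/16377 + 36765*(1/21478))) = 1/(-20 + (-306304180/5459 + 36765/21478)) = 1/(-20 - 6578600477905/117248402) = 1/(-6580945445945/117248402) = -117248402/6580945445945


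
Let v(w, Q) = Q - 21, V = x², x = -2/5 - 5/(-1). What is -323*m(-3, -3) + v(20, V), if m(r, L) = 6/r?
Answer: 16154/25 ≈ 646.16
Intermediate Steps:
x = 23/5 (x = -2*⅕ - 5*(-1) = -⅖ + 5 = 23/5 ≈ 4.6000)
V = 529/25 (V = (23/5)² = 529/25 ≈ 21.160)
v(w, Q) = -21 + Q
-323*m(-3, -3) + v(20, V) = -1938/(-3) + (-21 + 529/25) = -1938*(-1)/3 + 4/25 = -323*(-2) + 4/25 = 646 + 4/25 = 16154/25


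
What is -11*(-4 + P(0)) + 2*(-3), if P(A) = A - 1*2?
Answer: 60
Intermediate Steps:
P(A) = -2 + A (P(A) = A - 2 = -2 + A)
-11*(-4 + P(0)) + 2*(-3) = -11*(-4 + (-2 + 0)) + 2*(-3) = -11*(-4 - 2) - 6 = -11*(-6) - 6 = 66 - 6 = 60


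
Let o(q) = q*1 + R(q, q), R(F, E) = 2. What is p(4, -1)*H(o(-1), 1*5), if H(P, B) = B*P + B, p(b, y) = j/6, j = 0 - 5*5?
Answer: -125/3 ≈ -41.667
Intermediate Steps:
j = -25 (j = 0 - 1*25 = 0 - 25 = -25)
o(q) = 2 + q (o(q) = q*1 + 2 = q + 2 = 2 + q)
p(b, y) = -25/6
H(P, B) = B + B*P
p(4, -1)*H(o(-1), 1*5) = -25*1*5*(1 + (2 - 1))/6 = -125*(1 + 1)/6 = -125*2/6 = -25/6*10 = -125/3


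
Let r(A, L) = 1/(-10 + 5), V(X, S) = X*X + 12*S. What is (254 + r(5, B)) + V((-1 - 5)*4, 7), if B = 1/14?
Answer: 4569/5 ≈ 913.80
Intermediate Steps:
B = 1/14 ≈ 0.071429
V(X, S) = X² + 12*S
r(A, L) = -⅕ (r(A, L) = 1/(-5) = -⅕)
(254 + r(5, B)) + V((-1 - 5)*4, 7) = (254 - ⅕) + (((-1 - 5)*4)² + 12*7) = 1269/5 + ((-6*4)² + 84) = 1269/5 + ((-24)² + 84) = 1269/5 + (576 + 84) = 1269/5 + 660 = 4569/5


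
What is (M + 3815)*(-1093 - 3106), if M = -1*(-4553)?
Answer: -35137232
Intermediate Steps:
M = 4553
(M + 3815)*(-1093 - 3106) = (4553 + 3815)*(-1093 - 3106) = 8368*(-4199) = -35137232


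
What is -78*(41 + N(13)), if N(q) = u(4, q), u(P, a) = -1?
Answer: -3120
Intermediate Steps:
N(q) = -1
-78*(41 + N(13)) = -78*(41 - 1) = -78*40 = -3120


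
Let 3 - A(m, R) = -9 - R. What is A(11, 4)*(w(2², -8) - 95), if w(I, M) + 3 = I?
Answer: -1504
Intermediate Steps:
A(m, R) = 12 + R (A(m, R) = 3 - (-9 - R) = 3 + (9 + R) = 12 + R)
w(I, M) = -3 + I
A(11, 4)*(w(2², -8) - 95) = (12 + 4)*((-3 + 2²) - 95) = 16*((-3 + 4) - 95) = 16*(1 - 95) = 16*(-94) = -1504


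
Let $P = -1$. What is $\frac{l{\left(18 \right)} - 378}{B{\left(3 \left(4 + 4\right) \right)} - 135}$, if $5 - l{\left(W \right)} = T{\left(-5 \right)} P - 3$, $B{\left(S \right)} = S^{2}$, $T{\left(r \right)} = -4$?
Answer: $- \frac{374}{441} \approx -0.84807$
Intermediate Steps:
$l{\left(W \right)} = 4$ ($l{\left(W \right)} = 5 - \left(\left(-4\right) \left(-1\right) - 3\right) = 5 - \left(4 - 3\right) = 5 - 1 = 4$)
$\frac{l{\left(18 \right)} - 378}{B{\left(3 \left(4 + 4\right) \right)} - 135} = \frac{4 - 378}{\left(3 \left(4 + 4\right)\right)^{2} - 135} = - \frac{374}{\left(3 \cdot 8\right)^{2} - 135} = - \frac{374}{24^{2} - 135} = - \frac{374}{576 - 135} = - \frac{374}{441}$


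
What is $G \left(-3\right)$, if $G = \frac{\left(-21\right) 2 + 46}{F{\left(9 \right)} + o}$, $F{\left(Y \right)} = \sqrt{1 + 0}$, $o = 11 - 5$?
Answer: $- \frac{12}{7} \approx -1.7143$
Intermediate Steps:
$o = 6$
$F{\left(Y \right)} = 1$ ($F{\left(Y \right)} = \sqrt{1} = 1$)
$G = \frac{4}{7}$ ($G = \frac{\left(-21\right) 2 + 46}{1 + 6} = \frac{-42 + 46}{7} = 4 \cdot \frac{1}{7} = \frac{4}{7} \approx 0.57143$)
$G \left(-3\right) = \frac{4}{7} \left(-3\right) = - \frac{12}{7}$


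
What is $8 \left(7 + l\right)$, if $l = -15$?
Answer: $-64$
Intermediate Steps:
$8 \left(7 + l\right) = 8 \left(7 - 15\right) = 8 \left(-8\right) = -64$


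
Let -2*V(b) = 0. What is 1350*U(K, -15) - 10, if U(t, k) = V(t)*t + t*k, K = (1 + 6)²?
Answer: -992260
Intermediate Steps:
K = 49 (K = 7² = 49)
V(b) = 0 (V(b) = -½*0 = 0)
U(t, k) = k*t (U(t, k) = 0*t + t*k = 0 + k*t = k*t)
1350*U(K, -15) - 10 = 1350*(-15*49) - 10 = 1350*(-735) - 10 = -992250 - 10 = -992260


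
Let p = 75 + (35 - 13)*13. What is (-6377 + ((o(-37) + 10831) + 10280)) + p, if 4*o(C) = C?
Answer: 60343/4 ≈ 15086.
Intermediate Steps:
o(C) = C/4
p = 361 (p = 75 + 22*13 = 75 + 286 = 361)
(-6377 + ((o(-37) + 10831) + 10280)) + p = (-6377 + (((1/4)*(-37) + 10831) + 10280)) + 361 = (-6377 + ((-37/4 + 10831) + 10280)) + 361 = (-6377 + (43287/4 + 10280)) + 361 = (-6377 + 84407/4) + 361 = 58899/4 + 361 = 60343/4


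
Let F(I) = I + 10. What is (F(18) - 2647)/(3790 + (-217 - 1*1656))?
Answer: -97/71 ≈ -1.3662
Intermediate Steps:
F(I) = 10 + I
(F(18) - 2647)/(3790 + (-217 - 1*1656)) = ((10 + 18) - 2647)/(3790 + (-217 - 1*1656)) = (28 - 2647)/(3790 + (-217 - 1656)) = -2619/(3790 - 1873) = -2619/1917 = -2619*1/1917 = -97/71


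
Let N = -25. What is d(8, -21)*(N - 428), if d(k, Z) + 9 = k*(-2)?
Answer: 11325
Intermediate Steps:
d(k, Z) = -9 - 2*k (d(k, Z) = -9 + k*(-2) = -9 - 2*k)
d(8, -21)*(N - 428) = (-9 - 2*8)*(-25 - 428) = (-9 - 16)*(-453) = -25*(-453) = 11325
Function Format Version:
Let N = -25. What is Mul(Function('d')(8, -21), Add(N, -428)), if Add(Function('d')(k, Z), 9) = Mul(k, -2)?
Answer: 11325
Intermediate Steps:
Function('d')(k, Z) = Add(-9, Mul(-2, k)) (Function('d')(k, Z) = Add(-9, Mul(k, -2)) = Add(-9, Mul(-2, k)))
Mul(Function('d')(8, -21), Add(N, -428)) = Mul(Add(-9, Mul(-2, 8)), Add(-25, -428)) = Mul(Add(-9, -16), -453) = Mul(-25, -453) = 11325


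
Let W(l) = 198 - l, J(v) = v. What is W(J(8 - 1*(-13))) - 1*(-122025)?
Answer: 122202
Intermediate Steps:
W(J(8 - 1*(-13))) - 1*(-122025) = (198 - (8 - 1*(-13))) - 1*(-122025) = (198 - (8 + 13)) + 122025 = (198 - 1*21) + 122025 = (198 - 21) + 122025 = 177 + 122025 = 122202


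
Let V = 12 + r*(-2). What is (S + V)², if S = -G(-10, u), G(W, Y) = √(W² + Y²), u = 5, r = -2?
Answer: 381 - 160*√5 ≈ 23.229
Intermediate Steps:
S = -5*√5 (S = -√((-10)² + 5²) = -√(100 + 25) = -√125 = -5*√5 ≈ -11.180)
V = 16 (V = 12 - 2*(-2) = 12 + 4 = 16)
(S + V)² = (-5*√5 + 16)² = (16 - 5*√5)²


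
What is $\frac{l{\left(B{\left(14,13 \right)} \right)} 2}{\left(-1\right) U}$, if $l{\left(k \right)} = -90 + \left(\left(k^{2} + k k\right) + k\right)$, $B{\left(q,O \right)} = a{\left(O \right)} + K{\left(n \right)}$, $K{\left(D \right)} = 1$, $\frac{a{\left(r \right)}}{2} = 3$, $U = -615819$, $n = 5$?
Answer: $\frac{10}{205273} \approx 4.8716 \cdot 10^{-5}$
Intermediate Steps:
$a{\left(r \right)} = 6$ ($a{\left(r \right)} = 2 \cdot 3 = 6$)
$B{\left(q,O \right)} = 7$ ($B{\left(q,O \right)} = 6 + 1 = 7$)
$l{\left(k \right)} = -90 + k + 2 k^{2}$ ($l{\left(k \right)} = -90 + \left(\left(k^{2} + k^{2}\right) + k\right) = -90 + \left(2 k^{2} + k\right) = -90 + \left(k + 2 k^{2}\right) = -90 + k + 2 k^{2}$)
$\frac{l{\left(B{\left(14,13 \right)} \right)} 2}{\left(-1\right) U} = \frac{\left(-90 + 7 + 2 \cdot 7^{2}\right) 2}{\left(-1\right) \left(-615819\right)} = \frac{\left(-90 + 7 + 2 \cdot 49\right) 2}{615819} = \left(-90 + 7 + 98\right) 2 \cdot \frac{1}{615819} = 15 \cdot 2 \cdot \frac{1}{615819} = 30 \cdot \frac{1}{615819} = \frac{10}{205273}$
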